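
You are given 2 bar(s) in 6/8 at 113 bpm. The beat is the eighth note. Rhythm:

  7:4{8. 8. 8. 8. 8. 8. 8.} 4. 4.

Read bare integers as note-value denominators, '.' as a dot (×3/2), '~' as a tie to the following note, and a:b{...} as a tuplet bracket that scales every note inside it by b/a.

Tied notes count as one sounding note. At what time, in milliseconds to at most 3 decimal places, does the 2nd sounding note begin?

1. 0.0ms @ 0 + 455.12ms (6/7)
2. 455.12ms @ 6/7 + 455.12ms (6/7)
3. 910.24ms @ 12/7 + 455.12ms (6/7)
4. 1365.36ms @ 18/7 + 455.12ms (6/7)
5. 1820.48ms @ 24/7 + 455.12ms (6/7)
6. 2275.601ms @ 30/7 + 455.12ms (6/7)
7. 2730.721ms @ 36/7 + 455.12ms (6/7)
8. 3185.841ms @ 6 + 1592.92ms (3)
9. 4778.761ms @ 9 + 1592.92ms (3)

note 2 onset = 6/7b = 455.12ms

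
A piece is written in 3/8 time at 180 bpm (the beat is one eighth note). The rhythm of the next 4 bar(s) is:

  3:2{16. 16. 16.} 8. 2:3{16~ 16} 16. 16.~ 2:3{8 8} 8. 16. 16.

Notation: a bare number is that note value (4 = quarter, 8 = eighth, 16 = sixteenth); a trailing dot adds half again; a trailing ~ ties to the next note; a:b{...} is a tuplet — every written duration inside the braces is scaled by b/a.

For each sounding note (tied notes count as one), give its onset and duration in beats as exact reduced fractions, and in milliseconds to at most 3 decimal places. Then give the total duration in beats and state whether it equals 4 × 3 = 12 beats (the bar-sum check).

1) 0.0ms=0b +166.667ms=1/2b
2) 166.667ms=1/2b +166.667ms=1/2b
3) 333.333ms=1b +166.667ms=1/2b
4) 500.0ms=3/2b +500.0ms=3/2b
5) 1000.0ms=3b +500.0ms=3/2b
6) 1500.0ms=9/2b +250.0ms=3/4b
7) 1750.0ms=21/4b +750.0ms=9/4b
8) 2500.0ms=15/2b +500.0ms=3/2b
9) 3000.0ms=9b +500.0ms=3/2b
10) 3500.0ms=21/2b +250.0ms=3/4b
11) 3750.0ms=45/4b +250.0ms=3/4b
Σ=12b of 12 (180bpm 3/8) — PASS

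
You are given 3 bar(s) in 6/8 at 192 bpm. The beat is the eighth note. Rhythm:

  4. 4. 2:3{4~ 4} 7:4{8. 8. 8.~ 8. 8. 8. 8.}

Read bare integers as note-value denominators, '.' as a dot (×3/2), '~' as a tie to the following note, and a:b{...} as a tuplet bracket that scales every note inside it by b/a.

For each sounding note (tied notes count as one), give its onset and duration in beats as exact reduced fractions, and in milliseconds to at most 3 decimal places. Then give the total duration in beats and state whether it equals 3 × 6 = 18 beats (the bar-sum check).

1) 0.0ms=0b +937.5ms=3b
2) 937.5ms=3b +937.5ms=3b
3) 1875.0ms=6b +1875.0ms=6b
4) 3750.0ms=12b +267.857ms=6/7b
5) 4017.857ms=90/7b +267.857ms=6/7b
6) 4285.714ms=96/7b +535.714ms=12/7b
7) 4821.429ms=108/7b +267.857ms=6/7b
8) 5089.286ms=114/7b +267.857ms=6/7b
9) 5357.143ms=120/7b +267.857ms=6/7b
Σ=18b of 18 (192bpm 6/8) — PASS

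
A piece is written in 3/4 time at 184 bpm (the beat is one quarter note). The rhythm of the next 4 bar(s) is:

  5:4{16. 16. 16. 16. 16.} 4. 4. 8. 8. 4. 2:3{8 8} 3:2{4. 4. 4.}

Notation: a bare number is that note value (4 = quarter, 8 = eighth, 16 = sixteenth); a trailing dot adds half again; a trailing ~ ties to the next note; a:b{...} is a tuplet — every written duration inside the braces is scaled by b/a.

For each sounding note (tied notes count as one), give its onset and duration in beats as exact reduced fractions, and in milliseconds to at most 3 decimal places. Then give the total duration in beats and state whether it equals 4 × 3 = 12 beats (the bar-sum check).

1) 0.0ms=0b +97.826ms=3/10b
2) 97.826ms=3/10b +97.826ms=3/10b
3) 195.652ms=3/5b +97.826ms=3/10b
4) 293.478ms=9/10b +97.826ms=3/10b
5) 391.304ms=6/5b +97.826ms=3/10b
6) 489.13ms=3/2b +489.13ms=3/2b
7) 978.261ms=3b +489.13ms=3/2b
8) 1467.391ms=9/2b +244.565ms=3/4b
9) 1711.957ms=21/4b +244.565ms=3/4b
10) 1956.522ms=6b +489.13ms=3/2b
11) 2445.652ms=15/2b +244.565ms=3/4b
12) 2690.217ms=33/4b +244.565ms=3/4b
13) 2934.783ms=9b +326.087ms=1b
14) 3260.87ms=10b +326.087ms=1b
15) 3586.957ms=11b +326.087ms=1b
Σ=12b of 12 (184bpm 3/4) — PASS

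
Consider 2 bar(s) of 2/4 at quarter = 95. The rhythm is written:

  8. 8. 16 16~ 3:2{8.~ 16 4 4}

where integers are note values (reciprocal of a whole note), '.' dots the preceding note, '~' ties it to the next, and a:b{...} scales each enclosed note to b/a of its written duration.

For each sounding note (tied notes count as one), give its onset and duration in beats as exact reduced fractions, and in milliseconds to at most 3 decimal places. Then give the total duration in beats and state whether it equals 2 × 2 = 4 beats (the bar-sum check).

1) 0.0ms=0b +473.684ms=3/4b
2) 473.684ms=3/4b +473.684ms=3/4b
3) 947.368ms=3/2b +157.895ms=1/4b
4) 1105.263ms=7/4b +578.947ms=11/12b
5) 1684.211ms=8/3b +421.053ms=2/3b
6) 2105.263ms=10/3b +421.053ms=2/3b
Σ=4b of 4 (95bpm 2/4) — PASS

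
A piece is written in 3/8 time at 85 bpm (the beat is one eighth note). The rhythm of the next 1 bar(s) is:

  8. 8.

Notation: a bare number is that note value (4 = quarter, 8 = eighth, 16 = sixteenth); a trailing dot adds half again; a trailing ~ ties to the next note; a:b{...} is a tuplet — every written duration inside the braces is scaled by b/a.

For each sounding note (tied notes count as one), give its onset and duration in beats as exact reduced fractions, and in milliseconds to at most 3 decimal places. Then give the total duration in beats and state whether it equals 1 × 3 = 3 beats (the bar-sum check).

1) 0.0ms=0b +1058.824ms=3/2b
2) 1058.824ms=3/2b +1058.824ms=3/2b
Σ=3b of 3 (85bpm 3/8) — PASS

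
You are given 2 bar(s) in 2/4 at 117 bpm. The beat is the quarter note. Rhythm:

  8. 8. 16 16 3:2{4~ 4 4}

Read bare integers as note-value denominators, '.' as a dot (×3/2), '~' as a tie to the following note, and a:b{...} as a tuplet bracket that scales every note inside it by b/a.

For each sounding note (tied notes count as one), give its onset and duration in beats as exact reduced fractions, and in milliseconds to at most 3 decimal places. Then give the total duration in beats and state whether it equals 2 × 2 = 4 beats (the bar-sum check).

1) 0.0ms=0b +384.615ms=3/4b
2) 384.615ms=3/4b +384.615ms=3/4b
3) 769.231ms=3/2b +128.205ms=1/4b
4) 897.436ms=7/4b +128.205ms=1/4b
5) 1025.641ms=2b +683.761ms=4/3b
6) 1709.402ms=10/3b +341.88ms=2/3b
Σ=4b of 4 (117bpm 2/4) — PASS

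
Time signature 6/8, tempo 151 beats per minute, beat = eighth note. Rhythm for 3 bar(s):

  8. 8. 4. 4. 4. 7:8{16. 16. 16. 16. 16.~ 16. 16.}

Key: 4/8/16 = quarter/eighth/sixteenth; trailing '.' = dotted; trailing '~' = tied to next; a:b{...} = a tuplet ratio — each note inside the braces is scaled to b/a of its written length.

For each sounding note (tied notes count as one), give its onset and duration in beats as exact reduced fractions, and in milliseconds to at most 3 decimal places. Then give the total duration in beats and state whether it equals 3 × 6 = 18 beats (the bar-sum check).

1) 0.0ms=0b +596.026ms=3/2b
2) 596.026ms=3/2b +596.026ms=3/2b
3) 1192.053ms=3b +1192.053ms=3b
4) 2384.106ms=6b +1192.053ms=3b
5) 3576.159ms=9b +1192.053ms=3b
6) 4768.212ms=12b +340.587ms=6/7b
7) 5108.798ms=90/7b +340.587ms=6/7b
8) 5449.385ms=96/7b +340.587ms=6/7b
9) 5789.972ms=102/7b +340.587ms=6/7b
10) 6130.558ms=108/7b +681.173ms=12/7b
11) 6811.731ms=120/7b +340.587ms=6/7b
Σ=18b of 18 (151bpm 6/8) — PASS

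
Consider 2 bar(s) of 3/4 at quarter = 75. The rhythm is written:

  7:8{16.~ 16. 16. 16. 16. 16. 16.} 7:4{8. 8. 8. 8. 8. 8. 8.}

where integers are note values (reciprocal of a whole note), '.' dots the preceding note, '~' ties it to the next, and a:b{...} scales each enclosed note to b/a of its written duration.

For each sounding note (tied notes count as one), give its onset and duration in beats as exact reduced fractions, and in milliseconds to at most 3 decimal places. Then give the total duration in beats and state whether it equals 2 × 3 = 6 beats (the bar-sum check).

1) 0.0ms=0b +685.714ms=6/7b
2) 685.714ms=6/7b +342.857ms=3/7b
3) 1028.571ms=9/7b +342.857ms=3/7b
4) 1371.429ms=12/7b +342.857ms=3/7b
5) 1714.286ms=15/7b +342.857ms=3/7b
6) 2057.143ms=18/7b +342.857ms=3/7b
7) 2400.0ms=3b +342.857ms=3/7b
8) 2742.857ms=24/7b +342.857ms=3/7b
9) 3085.714ms=27/7b +342.857ms=3/7b
10) 3428.571ms=30/7b +342.857ms=3/7b
11) 3771.429ms=33/7b +342.857ms=3/7b
12) 4114.286ms=36/7b +342.857ms=3/7b
13) 4457.143ms=39/7b +342.857ms=3/7b
Σ=6b of 6 (75bpm 3/4) — PASS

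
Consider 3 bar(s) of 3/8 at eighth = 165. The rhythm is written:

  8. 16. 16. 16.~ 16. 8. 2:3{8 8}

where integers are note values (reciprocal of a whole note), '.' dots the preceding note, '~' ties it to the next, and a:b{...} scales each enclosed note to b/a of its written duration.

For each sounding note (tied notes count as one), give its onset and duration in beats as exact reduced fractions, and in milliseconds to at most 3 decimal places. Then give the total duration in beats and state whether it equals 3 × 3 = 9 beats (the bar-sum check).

1) 0.0ms=0b +545.455ms=3/2b
2) 545.455ms=3/2b +272.727ms=3/4b
3) 818.182ms=9/4b +272.727ms=3/4b
4) 1090.909ms=3b +545.455ms=3/2b
5) 1636.364ms=9/2b +545.455ms=3/2b
6) 2181.818ms=6b +545.455ms=3/2b
7) 2727.273ms=15/2b +545.455ms=3/2b
Σ=9b of 9 (165bpm 3/8) — PASS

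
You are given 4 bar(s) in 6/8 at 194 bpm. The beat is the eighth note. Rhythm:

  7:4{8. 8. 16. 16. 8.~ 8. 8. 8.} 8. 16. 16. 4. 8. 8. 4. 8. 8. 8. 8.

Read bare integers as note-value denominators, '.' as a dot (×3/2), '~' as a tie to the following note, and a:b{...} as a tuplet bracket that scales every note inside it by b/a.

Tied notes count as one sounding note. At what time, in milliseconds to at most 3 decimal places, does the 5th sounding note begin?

1. 0.0ms @ 0 + 265.096ms (6/7)
2. 265.096ms @ 6/7 + 265.096ms (6/7)
3. 530.191ms @ 12/7 + 132.548ms (3/7)
4. 662.739ms @ 15/7 + 132.548ms (3/7)
5. 795.287ms @ 18/7 + 530.191ms (12/7)
6. 1325.479ms @ 30/7 + 265.096ms (6/7)
7. 1590.574ms @ 36/7 + 265.096ms (6/7)
8. 1855.67ms @ 6 + 463.918ms (3/2)
9. 2319.588ms @ 15/2 + 231.959ms (3/4)
10. 2551.546ms @ 33/4 + 231.959ms (3/4)
11. 2783.505ms @ 9 + 927.835ms (3)
12. 3711.34ms @ 12 + 463.918ms (3/2)
13. 4175.258ms @ 27/2 + 463.918ms (3/2)
14. 4639.175ms @ 15 + 927.835ms (3)
15. 5567.01ms @ 18 + 463.918ms (3/2)
16. 6030.928ms @ 39/2 + 463.918ms (3/2)
17. 6494.845ms @ 21 + 463.918ms (3/2)
18. 6958.763ms @ 45/2 + 463.918ms (3/2)

note 5 onset = 18/7b = 795.287ms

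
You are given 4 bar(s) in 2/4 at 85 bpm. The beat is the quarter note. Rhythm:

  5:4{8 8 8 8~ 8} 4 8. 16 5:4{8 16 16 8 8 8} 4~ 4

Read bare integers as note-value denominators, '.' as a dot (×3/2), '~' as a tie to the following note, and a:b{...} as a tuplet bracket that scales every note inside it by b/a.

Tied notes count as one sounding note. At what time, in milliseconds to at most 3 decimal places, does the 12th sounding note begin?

1. 0.0ms @ 0 + 282.353ms (2/5)
2. 282.353ms @ 2/5 + 282.353ms (2/5)
3. 564.706ms @ 4/5 + 282.353ms (2/5)
4. 847.059ms @ 6/5 + 564.706ms (4/5)
5. 1411.765ms @ 2 + 705.882ms (1)
6. 2117.647ms @ 3 + 529.412ms (3/4)
7. 2647.059ms @ 15/4 + 176.471ms (1/4)
8. 2823.529ms @ 4 + 282.353ms (2/5)
9. 3105.882ms @ 22/5 + 141.176ms (1/5)
10. 3247.059ms @ 23/5 + 141.176ms (1/5)
11. 3388.235ms @ 24/5 + 282.353ms (2/5)
12. 3670.588ms @ 26/5 + 282.353ms (2/5)
13. 3952.941ms @ 28/5 + 282.353ms (2/5)
14. 4235.294ms @ 6 + 1411.765ms (2)

note 12 onset = 26/5b = 3670.588ms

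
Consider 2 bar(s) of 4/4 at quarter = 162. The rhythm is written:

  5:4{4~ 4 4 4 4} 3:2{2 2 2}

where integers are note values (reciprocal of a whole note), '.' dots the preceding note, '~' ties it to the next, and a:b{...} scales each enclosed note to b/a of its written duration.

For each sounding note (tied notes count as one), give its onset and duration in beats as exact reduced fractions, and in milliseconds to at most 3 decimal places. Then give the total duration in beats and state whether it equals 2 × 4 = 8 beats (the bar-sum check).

1) 0.0ms=0b +592.593ms=8/5b
2) 592.593ms=8/5b +296.296ms=4/5b
3) 888.889ms=12/5b +296.296ms=4/5b
4) 1185.185ms=16/5b +296.296ms=4/5b
5) 1481.481ms=4b +493.827ms=4/3b
6) 1975.309ms=16/3b +493.827ms=4/3b
7) 2469.136ms=20/3b +493.827ms=4/3b
Σ=8b of 8 (162bpm 4/4) — PASS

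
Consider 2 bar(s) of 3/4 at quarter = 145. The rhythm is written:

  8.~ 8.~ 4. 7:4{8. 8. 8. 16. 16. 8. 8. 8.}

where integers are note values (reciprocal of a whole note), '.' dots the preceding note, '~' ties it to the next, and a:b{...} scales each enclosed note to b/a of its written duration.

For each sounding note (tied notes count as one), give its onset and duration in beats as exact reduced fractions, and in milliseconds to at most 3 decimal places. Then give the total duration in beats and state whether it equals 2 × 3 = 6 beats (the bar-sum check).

1) 0.0ms=0b +1241.379ms=3b
2) 1241.379ms=3b +177.34ms=3/7b
3) 1418.719ms=24/7b +177.34ms=3/7b
4) 1596.059ms=27/7b +177.34ms=3/7b
5) 1773.399ms=30/7b +88.67ms=3/14b
6) 1862.069ms=9/2b +88.67ms=3/14b
7) 1950.739ms=33/7b +177.34ms=3/7b
8) 2128.079ms=36/7b +177.34ms=3/7b
9) 2305.419ms=39/7b +177.34ms=3/7b
Σ=6b of 6 (145bpm 3/4) — PASS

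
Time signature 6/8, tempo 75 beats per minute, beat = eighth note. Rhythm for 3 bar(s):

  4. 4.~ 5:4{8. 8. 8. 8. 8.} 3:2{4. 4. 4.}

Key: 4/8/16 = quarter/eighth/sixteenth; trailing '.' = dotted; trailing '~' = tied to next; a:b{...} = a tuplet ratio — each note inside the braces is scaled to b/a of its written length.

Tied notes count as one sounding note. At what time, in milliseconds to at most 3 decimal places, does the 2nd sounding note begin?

note 2 onset = 3b = 2400.0ms

1. 0.0ms @ 0 + 2400.0ms (3)
2. 2400.0ms @ 3 + 3360.0ms (21/5)
3. 5760.0ms @ 36/5 + 960.0ms (6/5)
4. 6720.0ms @ 42/5 + 960.0ms (6/5)
5. 7680.0ms @ 48/5 + 960.0ms (6/5)
6. 8640.0ms @ 54/5 + 960.0ms (6/5)
7. 9600.0ms @ 12 + 1600.0ms (2)
8. 11200.0ms @ 14 + 1600.0ms (2)
9. 12800.0ms @ 16 + 1600.0ms (2)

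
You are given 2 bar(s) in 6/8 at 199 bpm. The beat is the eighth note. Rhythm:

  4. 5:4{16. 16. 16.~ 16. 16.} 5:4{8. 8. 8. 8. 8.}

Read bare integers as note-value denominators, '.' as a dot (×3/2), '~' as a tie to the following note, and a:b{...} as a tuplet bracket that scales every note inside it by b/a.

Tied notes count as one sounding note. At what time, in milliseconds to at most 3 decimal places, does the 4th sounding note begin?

1. 0.0ms @ 0 + 904.523ms (3)
2. 904.523ms @ 3 + 180.905ms (3/5)
3. 1085.427ms @ 18/5 + 180.905ms (3/5)
4. 1266.332ms @ 21/5 + 361.809ms (6/5)
5. 1628.141ms @ 27/5 + 180.905ms (3/5)
6. 1809.045ms @ 6 + 361.809ms (6/5)
7. 2170.854ms @ 36/5 + 361.809ms (6/5)
8. 2532.663ms @ 42/5 + 361.809ms (6/5)
9. 2894.472ms @ 48/5 + 361.809ms (6/5)
10. 3256.281ms @ 54/5 + 361.809ms (6/5)

note 4 onset = 21/5b = 1266.332ms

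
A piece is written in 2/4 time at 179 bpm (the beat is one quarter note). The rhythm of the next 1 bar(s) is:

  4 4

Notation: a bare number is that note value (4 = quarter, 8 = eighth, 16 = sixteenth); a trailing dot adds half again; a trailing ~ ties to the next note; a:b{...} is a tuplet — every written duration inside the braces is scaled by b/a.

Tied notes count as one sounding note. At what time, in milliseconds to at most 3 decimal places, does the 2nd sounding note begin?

1. 0.0ms @ 0 + 335.196ms (1)
2. 335.196ms @ 1 + 335.196ms (1)

note 2 onset = 1b = 335.196ms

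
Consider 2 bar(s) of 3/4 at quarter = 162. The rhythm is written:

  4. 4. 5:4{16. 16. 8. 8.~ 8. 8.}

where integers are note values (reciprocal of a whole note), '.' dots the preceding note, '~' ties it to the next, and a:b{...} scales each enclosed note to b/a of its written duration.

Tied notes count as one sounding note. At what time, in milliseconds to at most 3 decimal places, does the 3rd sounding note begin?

note 3 onset = 3b = 1111.111ms

1. 0.0ms @ 0 + 555.556ms (3/2)
2. 555.556ms @ 3/2 + 555.556ms (3/2)
3. 1111.111ms @ 3 + 111.111ms (3/10)
4. 1222.222ms @ 33/10 + 111.111ms (3/10)
5. 1333.333ms @ 18/5 + 222.222ms (3/5)
6. 1555.556ms @ 21/5 + 444.444ms (6/5)
7. 2000.0ms @ 27/5 + 222.222ms (3/5)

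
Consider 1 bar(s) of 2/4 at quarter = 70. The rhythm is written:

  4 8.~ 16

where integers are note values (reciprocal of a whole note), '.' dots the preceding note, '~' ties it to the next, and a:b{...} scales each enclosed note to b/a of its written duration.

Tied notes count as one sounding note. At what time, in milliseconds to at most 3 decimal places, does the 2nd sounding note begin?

note 2 onset = 1b = 857.143ms

1. 0.0ms @ 0 + 857.143ms (1)
2. 857.143ms @ 1 + 857.143ms (1)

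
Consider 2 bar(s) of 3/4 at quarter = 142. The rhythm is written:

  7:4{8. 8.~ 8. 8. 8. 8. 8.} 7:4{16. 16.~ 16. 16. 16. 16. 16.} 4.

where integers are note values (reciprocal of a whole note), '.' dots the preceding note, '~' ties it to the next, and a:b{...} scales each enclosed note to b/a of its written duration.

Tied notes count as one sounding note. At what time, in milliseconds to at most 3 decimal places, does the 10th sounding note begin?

note 10 onset = 27/7b = 1629.779ms

1. 0.0ms @ 0 + 181.087ms (3/7)
2. 181.087ms @ 3/7 + 362.173ms (6/7)
3. 543.26ms @ 9/7 + 181.087ms (3/7)
4. 724.346ms @ 12/7 + 181.087ms (3/7)
5. 905.433ms @ 15/7 + 181.087ms (3/7)
6. 1086.519ms @ 18/7 + 181.087ms (3/7)
7. 1267.606ms @ 3 + 90.543ms (3/14)
8. 1358.149ms @ 45/14 + 181.087ms (3/7)
9. 1539.235ms @ 51/14 + 90.543ms (3/14)
10. 1629.779ms @ 27/7 + 90.543ms (3/14)
11. 1720.322ms @ 57/14 + 90.543ms (3/14)
12. 1810.865ms @ 30/7 + 90.543ms (3/14)
13. 1901.408ms @ 9/2 + 633.803ms (3/2)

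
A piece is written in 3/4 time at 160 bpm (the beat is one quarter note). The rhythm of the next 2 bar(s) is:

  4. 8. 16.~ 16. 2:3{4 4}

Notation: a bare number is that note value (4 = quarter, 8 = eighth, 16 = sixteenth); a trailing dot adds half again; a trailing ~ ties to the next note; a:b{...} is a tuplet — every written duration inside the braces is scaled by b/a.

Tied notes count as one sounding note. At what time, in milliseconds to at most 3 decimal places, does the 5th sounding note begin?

note 5 onset = 9/2b = 1687.5ms

1. 0.0ms @ 0 + 562.5ms (3/2)
2. 562.5ms @ 3/2 + 281.25ms (3/4)
3. 843.75ms @ 9/4 + 281.25ms (3/4)
4. 1125.0ms @ 3 + 562.5ms (3/2)
5. 1687.5ms @ 9/2 + 562.5ms (3/2)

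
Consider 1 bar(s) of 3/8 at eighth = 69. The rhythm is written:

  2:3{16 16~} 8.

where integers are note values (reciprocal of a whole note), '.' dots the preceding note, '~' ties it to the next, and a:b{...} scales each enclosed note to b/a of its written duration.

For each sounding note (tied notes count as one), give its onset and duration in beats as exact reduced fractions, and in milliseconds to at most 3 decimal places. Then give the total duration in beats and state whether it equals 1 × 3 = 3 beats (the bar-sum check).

1) 0.0ms=0b +652.174ms=3/4b
2) 652.174ms=3/4b +1956.522ms=9/4b
Σ=3b of 3 (69bpm 3/8) — PASS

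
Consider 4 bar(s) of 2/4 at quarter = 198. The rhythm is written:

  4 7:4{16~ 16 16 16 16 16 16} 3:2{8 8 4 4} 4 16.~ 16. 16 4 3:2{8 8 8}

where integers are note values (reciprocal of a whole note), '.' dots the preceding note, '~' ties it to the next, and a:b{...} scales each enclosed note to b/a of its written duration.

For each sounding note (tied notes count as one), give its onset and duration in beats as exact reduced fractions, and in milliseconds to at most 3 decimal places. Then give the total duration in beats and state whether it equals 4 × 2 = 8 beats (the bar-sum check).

1) 0.0ms=0b +303.03ms=1b
2) 303.03ms=1b +86.58ms=2/7b
3) 389.61ms=9/7b +43.29ms=1/7b
4) 432.9ms=10/7b +43.29ms=1/7b
5) 476.19ms=11/7b +43.29ms=1/7b
6) 519.481ms=12/7b +43.29ms=1/7b
7) 562.771ms=13/7b +43.29ms=1/7b
8) 606.061ms=2b +101.01ms=1/3b
9) 707.071ms=7/3b +101.01ms=1/3b
10) 808.081ms=8/3b +202.02ms=2/3b
11) 1010.101ms=10/3b +202.02ms=2/3b
12) 1212.121ms=4b +303.03ms=1b
13) 1515.152ms=5b +227.273ms=3/4b
14) 1742.424ms=23/4b +75.758ms=1/4b
15) 1818.182ms=6b +303.03ms=1b
16) 2121.212ms=7b +101.01ms=1/3b
17) 2222.222ms=22/3b +101.01ms=1/3b
18) 2323.232ms=23/3b +101.01ms=1/3b
Σ=8b of 8 (198bpm 2/4) — PASS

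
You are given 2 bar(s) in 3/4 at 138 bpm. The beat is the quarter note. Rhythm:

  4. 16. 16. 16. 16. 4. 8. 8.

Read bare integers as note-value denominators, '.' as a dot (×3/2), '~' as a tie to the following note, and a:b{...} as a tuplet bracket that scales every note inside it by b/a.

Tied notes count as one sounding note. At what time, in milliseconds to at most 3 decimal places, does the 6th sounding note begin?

note 6 onset = 3b = 1304.348ms

1. 0.0ms @ 0 + 652.174ms (3/2)
2. 652.174ms @ 3/2 + 163.043ms (3/8)
3. 815.217ms @ 15/8 + 163.043ms (3/8)
4. 978.261ms @ 9/4 + 163.043ms (3/8)
5. 1141.304ms @ 21/8 + 163.043ms (3/8)
6. 1304.348ms @ 3 + 652.174ms (3/2)
7. 1956.522ms @ 9/2 + 326.087ms (3/4)
8. 2282.609ms @ 21/4 + 326.087ms (3/4)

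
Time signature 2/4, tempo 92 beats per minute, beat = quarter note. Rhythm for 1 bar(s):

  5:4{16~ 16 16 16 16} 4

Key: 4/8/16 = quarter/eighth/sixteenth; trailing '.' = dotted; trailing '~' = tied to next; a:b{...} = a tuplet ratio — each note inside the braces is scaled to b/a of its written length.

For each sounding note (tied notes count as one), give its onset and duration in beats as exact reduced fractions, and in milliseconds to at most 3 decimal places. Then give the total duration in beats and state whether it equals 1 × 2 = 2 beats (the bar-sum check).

1) 0.0ms=0b +260.87ms=2/5b
2) 260.87ms=2/5b +130.435ms=1/5b
3) 391.304ms=3/5b +130.435ms=1/5b
4) 521.739ms=4/5b +130.435ms=1/5b
5) 652.174ms=1b +652.174ms=1b
Σ=2b of 2 (92bpm 2/4) — PASS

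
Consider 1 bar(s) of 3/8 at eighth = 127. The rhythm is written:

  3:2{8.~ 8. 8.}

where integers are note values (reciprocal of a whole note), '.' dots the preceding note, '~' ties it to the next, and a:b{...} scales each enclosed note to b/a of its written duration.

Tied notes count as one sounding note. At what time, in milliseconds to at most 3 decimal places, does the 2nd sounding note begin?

note 2 onset = 2b = 944.882ms

1. 0.0ms @ 0 + 944.882ms (2)
2. 944.882ms @ 2 + 472.441ms (1)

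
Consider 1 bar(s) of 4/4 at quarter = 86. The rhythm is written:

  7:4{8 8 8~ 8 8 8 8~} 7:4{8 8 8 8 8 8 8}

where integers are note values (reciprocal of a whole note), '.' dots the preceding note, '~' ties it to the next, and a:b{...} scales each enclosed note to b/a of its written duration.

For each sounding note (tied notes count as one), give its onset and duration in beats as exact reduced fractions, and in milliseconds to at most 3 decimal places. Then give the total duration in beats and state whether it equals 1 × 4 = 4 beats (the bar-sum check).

1) 0.0ms=0b +199.336ms=2/7b
2) 199.336ms=2/7b +199.336ms=2/7b
3) 398.671ms=4/7b +398.671ms=4/7b
4) 797.342ms=8/7b +199.336ms=2/7b
5) 996.678ms=10/7b +199.336ms=2/7b
6) 1196.013ms=12/7b +398.671ms=4/7b
7) 1594.684ms=16/7b +199.336ms=2/7b
8) 1794.02ms=18/7b +199.336ms=2/7b
9) 1993.355ms=20/7b +199.336ms=2/7b
10) 2192.691ms=22/7b +199.336ms=2/7b
11) 2392.027ms=24/7b +199.336ms=2/7b
12) 2591.362ms=26/7b +199.336ms=2/7b
Σ=4b of 4 (86bpm 4/4) — PASS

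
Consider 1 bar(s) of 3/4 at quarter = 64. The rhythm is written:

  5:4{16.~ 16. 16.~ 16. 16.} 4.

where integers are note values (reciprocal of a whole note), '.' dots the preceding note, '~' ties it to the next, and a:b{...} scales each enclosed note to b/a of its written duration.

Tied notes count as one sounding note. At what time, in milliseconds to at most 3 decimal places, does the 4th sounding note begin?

note 4 onset = 3/2b = 1406.25ms

1. 0.0ms @ 0 + 562.5ms (3/5)
2. 562.5ms @ 3/5 + 562.5ms (3/5)
3. 1125.0ms @ 6/5 + 281.25ms (3/10)
4. 1406.25ms @ 3/2 + 1406.25ms (3/2)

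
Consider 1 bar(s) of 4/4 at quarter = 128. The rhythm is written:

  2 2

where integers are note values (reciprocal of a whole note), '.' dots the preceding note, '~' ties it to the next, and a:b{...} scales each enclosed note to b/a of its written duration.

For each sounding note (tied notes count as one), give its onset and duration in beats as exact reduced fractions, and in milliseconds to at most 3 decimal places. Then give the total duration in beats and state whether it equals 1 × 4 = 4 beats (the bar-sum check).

1) 0.0ms=0b +937.5ms=2b
2) 937.5ms=2b +937.5ms=2b
Σ=4b of 4 (128bpm 4/4) — PASS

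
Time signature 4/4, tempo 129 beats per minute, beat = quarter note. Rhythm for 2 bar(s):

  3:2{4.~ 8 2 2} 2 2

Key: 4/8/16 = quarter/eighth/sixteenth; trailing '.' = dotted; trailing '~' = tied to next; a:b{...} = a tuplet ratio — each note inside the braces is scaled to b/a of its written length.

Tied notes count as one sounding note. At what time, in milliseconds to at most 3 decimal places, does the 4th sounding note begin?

1. 0.0ms @ 0 + 620.155ms (4/3)
2. 620.155ms @ 4/3 + 620.155ms (4/3)
3. 1240.31ms @ 8/3 + 620.155ms (4/3)
4. 1860.465ms @ 4 + 930.233ms (2)
5. 2790.698ms @ 6 + 930.233ms (2)

note 4 onset = 4b = 1860.465ms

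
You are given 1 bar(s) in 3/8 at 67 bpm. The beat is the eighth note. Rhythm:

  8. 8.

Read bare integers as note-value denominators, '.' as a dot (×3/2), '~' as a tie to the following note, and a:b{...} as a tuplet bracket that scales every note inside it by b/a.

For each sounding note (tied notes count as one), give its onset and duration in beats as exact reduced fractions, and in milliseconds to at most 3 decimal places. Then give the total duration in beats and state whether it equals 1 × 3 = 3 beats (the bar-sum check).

1) 0.0ms=0b +1343.284ms=3/2b
2) 1343.284ms=3/2b +1343.284ms=3/2b
Σ=3b of 3 (67bpm 3/8) — PASS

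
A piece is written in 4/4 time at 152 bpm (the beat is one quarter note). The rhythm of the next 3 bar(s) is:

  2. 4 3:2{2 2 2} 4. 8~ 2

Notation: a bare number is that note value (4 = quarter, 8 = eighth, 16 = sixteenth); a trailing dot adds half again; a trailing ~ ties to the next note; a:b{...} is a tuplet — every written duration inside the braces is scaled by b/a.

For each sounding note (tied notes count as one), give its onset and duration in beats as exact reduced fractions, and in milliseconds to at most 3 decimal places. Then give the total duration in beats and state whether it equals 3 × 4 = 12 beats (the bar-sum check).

1) 0.0ms=0b +1184.211ms=3b
2) 1184.211ms=3b +394.737ms=1b
3) 1578.947ms=4b +526.316ms=4/3b
4) 2105.263ms=16/3b +526.316ms=4/3b
5) 2631.579ms=20/3b +526.316ms=4/3b
6) 3157.895ms=8b +592.105ms=3/2b
7) 3750.0ms=19/2b +986.842ms=5/2b
Σ=12b of 12 (152bpm 4/4) — PASS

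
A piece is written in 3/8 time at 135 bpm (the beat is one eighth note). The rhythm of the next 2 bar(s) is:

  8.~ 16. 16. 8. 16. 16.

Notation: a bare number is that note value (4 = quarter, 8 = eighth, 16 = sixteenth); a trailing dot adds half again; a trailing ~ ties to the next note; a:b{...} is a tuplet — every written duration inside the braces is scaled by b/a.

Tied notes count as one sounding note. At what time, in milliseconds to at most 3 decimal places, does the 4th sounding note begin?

note 4 onset = 9/2b = 2000.0ms

1. 0.0ms @ 0 + 1000.0ms (9/4)
2. 1000.0ms @ 9/4 + 333.333ms (3/4)
3. 1333.333ms @ 3 + 666.667ms (3/2)
4. 2000.0ms @ 9/2 + 333.333ms (3/4)
5. 2333.333ms @ 21/4 + 333.333ms (3/4)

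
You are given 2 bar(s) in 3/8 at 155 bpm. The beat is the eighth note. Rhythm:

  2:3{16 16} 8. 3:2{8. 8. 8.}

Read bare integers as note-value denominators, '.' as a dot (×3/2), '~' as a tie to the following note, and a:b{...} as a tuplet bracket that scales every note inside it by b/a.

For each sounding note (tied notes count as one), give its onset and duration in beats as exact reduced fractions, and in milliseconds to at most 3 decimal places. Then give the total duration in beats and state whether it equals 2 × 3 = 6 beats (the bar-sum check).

1) 0.0ms=0b +290.323ms=3/4b
2) 290.323ms=3/4b +290.323ms=3/4b
3) 580.645ms=3/2b +580.645ms=3/2b
4) 1161.29ms=3b +387.097ms=1b
5) 1548.387ms=4b +387.097ms=1b
6) 1935.484ms=5b +387.097ms=1b
Σ=6b of 6 (155bpm 3/8) — PASS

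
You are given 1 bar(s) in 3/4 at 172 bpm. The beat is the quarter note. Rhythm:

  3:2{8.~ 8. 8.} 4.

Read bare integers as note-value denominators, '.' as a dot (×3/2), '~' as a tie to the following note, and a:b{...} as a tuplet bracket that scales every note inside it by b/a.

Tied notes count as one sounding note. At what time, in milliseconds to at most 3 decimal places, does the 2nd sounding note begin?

1. 0.0ms @ 0 + 348.837ms (1)
2. 348.837ms @ 1 + 174.419ms (1/2)
3. 523.256ms @ 3/2 + 523.256ms (3/2)

note 2 onset = 1b = 348.837ms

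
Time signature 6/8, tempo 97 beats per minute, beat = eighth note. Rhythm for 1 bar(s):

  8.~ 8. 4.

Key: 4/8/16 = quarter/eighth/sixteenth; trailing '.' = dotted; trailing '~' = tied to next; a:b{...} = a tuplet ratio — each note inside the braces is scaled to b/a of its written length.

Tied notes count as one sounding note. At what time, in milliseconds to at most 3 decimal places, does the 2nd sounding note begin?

note 2 onset = 3b = 1855.67ms

1. 0.0ms @ 0 + 1855.67ms (3)
2. 1855.67ms @ 3 + 1855.67ms (3)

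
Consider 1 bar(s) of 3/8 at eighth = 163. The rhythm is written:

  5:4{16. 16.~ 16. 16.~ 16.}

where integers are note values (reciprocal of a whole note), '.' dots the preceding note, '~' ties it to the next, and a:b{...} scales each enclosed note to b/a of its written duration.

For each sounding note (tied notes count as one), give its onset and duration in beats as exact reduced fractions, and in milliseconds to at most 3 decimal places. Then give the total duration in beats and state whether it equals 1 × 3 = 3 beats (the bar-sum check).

1) 0.0ms=0b +220.859ms=3/5b
2) 220.859ms=3/5b +441.718ms=6/5b
3) 662.577ms=9/5b +441.718ms=6/5b
Σ=3b of 3 (163bpm 3/8) — PASS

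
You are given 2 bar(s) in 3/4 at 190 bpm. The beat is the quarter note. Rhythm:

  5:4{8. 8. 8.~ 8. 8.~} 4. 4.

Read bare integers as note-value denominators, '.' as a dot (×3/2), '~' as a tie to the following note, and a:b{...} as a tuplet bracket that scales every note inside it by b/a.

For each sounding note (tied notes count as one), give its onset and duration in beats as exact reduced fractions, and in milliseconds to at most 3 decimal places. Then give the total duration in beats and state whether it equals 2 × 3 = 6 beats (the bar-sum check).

1) 0.0ms=0b +189.474ms=3/5b
2) 189.474ms=3/5b +189.474ms=3/5b
3) 378.947ms=6/5b +378.947ms=6/5b
4) 757.895ms=12/5b +663.158ms=21/10b
5) 1421.053ms=9/2b +473.684ms=3/2b
Σ=6b of 6 (190bpm 3/4) — PASS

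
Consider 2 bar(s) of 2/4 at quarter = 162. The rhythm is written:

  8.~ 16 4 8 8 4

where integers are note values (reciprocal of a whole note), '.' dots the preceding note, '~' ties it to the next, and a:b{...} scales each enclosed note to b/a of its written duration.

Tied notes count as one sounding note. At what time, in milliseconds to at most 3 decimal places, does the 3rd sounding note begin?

note 3 onset = 2b = 740.741ms

1. 0.0ms @ 0 + 370.37ms (1)
2. 370.37ms @ 1 + 370.37ms (1)
3. 740.741ms @ 2 + 185.185ms (1/2)
4. 925.926ms @ 5/2 + 185.185ms (1/2)
5. 1111.111ms @ 3 + 370.37ms (1)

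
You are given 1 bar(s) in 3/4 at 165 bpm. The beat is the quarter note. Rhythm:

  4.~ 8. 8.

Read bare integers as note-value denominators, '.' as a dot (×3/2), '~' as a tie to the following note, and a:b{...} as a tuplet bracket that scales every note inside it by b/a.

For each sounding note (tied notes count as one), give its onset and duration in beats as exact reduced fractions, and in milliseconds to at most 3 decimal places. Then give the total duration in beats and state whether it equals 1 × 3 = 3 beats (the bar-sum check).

1) 0.0ms=0b +818.182ms=9/4b
2) 818.182ms=9/4b +272.727ms=3/4b
Σ=3b of 3 (165bpm 3/4) — PASS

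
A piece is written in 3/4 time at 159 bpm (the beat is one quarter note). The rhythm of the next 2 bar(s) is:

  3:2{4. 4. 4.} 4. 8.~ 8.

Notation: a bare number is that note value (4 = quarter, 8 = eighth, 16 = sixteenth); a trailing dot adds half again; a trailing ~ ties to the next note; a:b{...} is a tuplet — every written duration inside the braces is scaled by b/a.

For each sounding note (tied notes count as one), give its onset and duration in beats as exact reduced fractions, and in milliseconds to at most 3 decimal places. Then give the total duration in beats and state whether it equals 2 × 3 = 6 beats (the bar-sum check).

1) 0.0ms=0b +377.358ms=1b
2) 377.358ms=1b +377.358ms=1b
3) 754.717ms=2b +377.358ms=1b
4) 1132.075ms=3b +566.038ms=3/2b
5) 1698.113ms=9/2b +566.038ms=3/2b
Σ=6b of 6 (159bpm 3/4) — PASS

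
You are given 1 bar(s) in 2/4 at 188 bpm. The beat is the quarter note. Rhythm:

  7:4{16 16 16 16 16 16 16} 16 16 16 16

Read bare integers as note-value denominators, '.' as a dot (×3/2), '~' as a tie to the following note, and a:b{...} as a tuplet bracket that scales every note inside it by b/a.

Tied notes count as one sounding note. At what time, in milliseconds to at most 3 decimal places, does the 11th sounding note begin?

1. 0.0ms @ 0 + 45.593ms (1/7)
2. 45.593ms @ 1/7 + 45.593ms (1/7)
3. 91.185ms @ 2/7 + 45.593ms (1/7)
4. 136.778ms @ 3/7 + 45.593ms (1/7)
5. 182.371ms @ 4/7 + 45.593ms (1/7)
6. 227.964ms @ 5/7 + 45.593ms (1/7)
7. 273.556ms @ 6/7 + 45.593ms (1/7)
8. 319.149ms @ 1 + 79.787ms (1/4)
9. 398.936ms @ 5/4 + 79.787ms (1/4)
10. 478.723ms @ 3/2 + 79.787ms (1/4)
11. 558.511ms @ 7/4 + 79.787ms (1/4)

note 11 onset = 7/4b = 558.511ms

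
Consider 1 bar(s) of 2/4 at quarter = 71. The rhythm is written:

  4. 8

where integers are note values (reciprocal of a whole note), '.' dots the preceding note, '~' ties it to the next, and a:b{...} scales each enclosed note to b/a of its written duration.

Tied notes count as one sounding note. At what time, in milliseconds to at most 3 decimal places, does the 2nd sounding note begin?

1. 0.0ms @ 0 + 1267.606ms (3/2)
2. 1267.606ms @ 3/2 + 422.535ms (1/2)

note 2 onset = 3/2b = 1267.606ms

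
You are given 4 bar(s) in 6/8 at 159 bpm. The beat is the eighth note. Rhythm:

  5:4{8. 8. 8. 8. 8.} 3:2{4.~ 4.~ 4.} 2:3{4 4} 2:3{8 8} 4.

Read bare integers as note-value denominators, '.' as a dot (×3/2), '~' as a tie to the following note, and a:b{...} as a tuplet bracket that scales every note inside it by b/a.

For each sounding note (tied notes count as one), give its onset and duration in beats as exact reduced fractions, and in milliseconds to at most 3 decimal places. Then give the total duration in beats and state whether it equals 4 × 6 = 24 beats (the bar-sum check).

1) 0.0ms=0b +452.83ms=6/5b
2) 452.83ms=6/5b +452.83ms=6/5b
3) 905.66ms=12/5b +452.83ms=6/5b
4) 1358.491ms=18/5b +452.83ms=6/5b
5) 1811.321ms=24/5b +452.83ms=6/5b
6) 2264.151ms=6b +2264.151ms=6b
7) 4528.302ms=12b +1132.075ms=3b
8) 5660.377ms=15b +1132.075ms=3b
9) 6792.453ms=18b +566.038ms=3/2b
10) 7358.491ms=39/2b +566.038ms=3/2b
11) 7924.528ms=21b +1132.075ms=3b
Σ=24b of 24 (159bpm 6/8) — PASS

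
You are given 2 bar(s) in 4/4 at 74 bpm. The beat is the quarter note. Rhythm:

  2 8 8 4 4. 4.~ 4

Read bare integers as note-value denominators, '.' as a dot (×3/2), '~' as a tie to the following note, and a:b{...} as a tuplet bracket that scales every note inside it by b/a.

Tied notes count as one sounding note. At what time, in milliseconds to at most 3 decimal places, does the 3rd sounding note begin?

1. 0.0ms @ 0 + 1621.622ms (2)
2. 1621.622ms @ 2 + 405.405ms (1/2)
3. 2027.027ms @ 5/2 + 405.405ms (1/2)
4. 2432.432ms @ 3 + 810.811ms (1)
5. 3243.243ms @ 4 + 1216.216ms (3/2)
6. 4459.459ms @ 11/2 + 2027.027ms (5/2)

note 3 onset = 5/2b = 2027.027ms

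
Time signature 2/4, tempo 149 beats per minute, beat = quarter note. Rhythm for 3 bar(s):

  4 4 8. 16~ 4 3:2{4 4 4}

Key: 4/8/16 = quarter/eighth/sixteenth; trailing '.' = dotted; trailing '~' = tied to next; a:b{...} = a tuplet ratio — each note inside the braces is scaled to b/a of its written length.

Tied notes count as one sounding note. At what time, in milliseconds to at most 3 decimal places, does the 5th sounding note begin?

1. 0.0ms @ 0 + 402.685ms (1)
2. 402.685ms @ 1 + 402.685ms (1)
3. 805.369ms @ 2 + 302.013ms (3/4)
4. 1107.383ms @ 11/4 + 503.356ms (5/4)
5. 1610.738ms @ 4 + 268.456ms (2/3)
6. 1879.195ms @ 14/3 + 268.456ms (2/3)
7. 2147.651ms @ 16/3 + 268.456ms (2/3)

note 5 onset = 4b = 1610.738ms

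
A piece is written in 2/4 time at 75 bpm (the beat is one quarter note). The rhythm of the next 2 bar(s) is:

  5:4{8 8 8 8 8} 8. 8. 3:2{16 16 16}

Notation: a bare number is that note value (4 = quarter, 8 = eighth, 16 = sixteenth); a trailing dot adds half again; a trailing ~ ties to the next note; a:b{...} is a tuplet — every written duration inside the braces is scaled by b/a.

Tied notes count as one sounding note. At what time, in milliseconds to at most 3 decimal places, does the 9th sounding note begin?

1. 0.0ms @ 0 + 320.0ms (2/5)
2. 320.0ms @ 2/5 + 320.0ms (2/5)
3. 640.0ms @ 4/5 + 320.0ms (2/5)
4. 960.0ms @ 6/5 + 320.0ms (2/5)
5. 1280.0ms @ 8/5 + 320.0ms (2/5)
6. 1600.0ms @ 2 + 600.0ms (3/4)
7. 2200.0ms @ 11/4 + 600.0ms (3/4)
8. 2800.0ms @ 7/2 + 133.333ms (1/6)
9. 2933.333ms @ 11/3 + 133.333ms (1/6)
10. 3066.667ms @ 23/6 + 133.333ms (1/6)

note 9 onset = 11/3b = 2933.333ms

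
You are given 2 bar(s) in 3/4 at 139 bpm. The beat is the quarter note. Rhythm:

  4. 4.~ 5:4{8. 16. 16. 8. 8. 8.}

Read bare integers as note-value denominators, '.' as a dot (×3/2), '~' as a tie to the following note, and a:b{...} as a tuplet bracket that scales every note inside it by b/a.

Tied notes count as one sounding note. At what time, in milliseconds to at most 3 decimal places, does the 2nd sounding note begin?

1. 0.0ms @ 0 + 647.482ms (3/2)
2. 647.482ms @ 3/2 + 906.475ms (21/10)
3. 1553.957ms @ 18/5 + 129.496ms (3/10)
4. 1683.453ms @ 39/10 + 129.496ms (3/10)
5. 1812.95ms @ 21/5 + 258.993ms (3/5)
6. 2071.942ms @ 24/5 + 258.993ms (3/5)
7. 2330.935ms @ 27/5 + 258.993ms (3/5)

note 2 onset = 3/2b = 647.482ms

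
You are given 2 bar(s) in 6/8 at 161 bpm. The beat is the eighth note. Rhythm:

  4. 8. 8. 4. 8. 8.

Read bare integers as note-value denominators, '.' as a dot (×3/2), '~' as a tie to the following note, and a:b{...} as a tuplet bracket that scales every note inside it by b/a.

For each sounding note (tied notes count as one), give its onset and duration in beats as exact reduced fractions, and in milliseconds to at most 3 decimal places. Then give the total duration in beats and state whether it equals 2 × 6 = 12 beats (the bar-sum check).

1) 0.0ms=0b +1118.012ms=3b
2) 1118.012ms=3b +559.006ms=3/2b
3) 1677.019ms=9/2b +559.006ms=3/2b
4) 2236.025ms=6b +1118.012ms=3b
5) 3354.037ms=9b +559.006ms=3/2b
6) 3913.043ms=21/2b +559.006ms=3/2b
Σ=12b of 12 (161bpm 6/8) — PASS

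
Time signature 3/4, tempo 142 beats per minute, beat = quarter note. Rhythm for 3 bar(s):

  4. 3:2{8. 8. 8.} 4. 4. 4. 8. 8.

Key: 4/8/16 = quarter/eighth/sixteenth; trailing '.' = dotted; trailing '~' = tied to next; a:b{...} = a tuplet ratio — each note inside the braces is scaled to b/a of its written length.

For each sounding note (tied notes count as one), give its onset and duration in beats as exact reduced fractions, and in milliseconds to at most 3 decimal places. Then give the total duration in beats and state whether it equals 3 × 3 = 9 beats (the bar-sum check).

1) 0.0ms=0b +633.803ms=3/2b
2) 633.803ms=3/2b +211.268ms=1/2b
3) 845.07ms=2b +211.268ms=1/2b
4) 1056.338ms=5/2b +211.268ms=1/2b
5) 1267.606ms=3b +633.803ms=3/2b
6) 1901.408ms=9/2b +633.803ms=3/2b
7) 2535.211ms=6b +633.803ms=3/2b
8) 3169.014ms=15/2b +316.901ms=3/4b
9) 3485.915ms=33/4b +316.901ms=3/4b
Σ=9b of 9 (142bpm 3/4) — PASS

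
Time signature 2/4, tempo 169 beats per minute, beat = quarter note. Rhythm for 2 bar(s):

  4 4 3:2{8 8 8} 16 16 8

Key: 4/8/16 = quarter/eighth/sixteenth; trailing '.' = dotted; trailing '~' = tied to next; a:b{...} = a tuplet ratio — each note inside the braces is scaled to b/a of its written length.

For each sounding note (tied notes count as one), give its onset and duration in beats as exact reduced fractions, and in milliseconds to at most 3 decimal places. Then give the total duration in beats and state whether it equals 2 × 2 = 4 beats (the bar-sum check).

1) 0.0ms=0b +355.03ms=1b
2) 355.03ms=1b +355.03ms=1b
3) 710.059ms=2b +118.343ms=1/3b
4) 828.402ms=7/3b +118.343ms=1/3b
5) 946.746ms=8/3b +118.343ms=1/3b
6) 1065.089ms=3b +88.757ms=1/4b
7) 1153.846ms=13/4b +88.757ms=1/4b
8) 1242.604ms=7/2b +177.515ms=1/2b
Σ=4b of 4 (169bpm 2/4) — PASS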